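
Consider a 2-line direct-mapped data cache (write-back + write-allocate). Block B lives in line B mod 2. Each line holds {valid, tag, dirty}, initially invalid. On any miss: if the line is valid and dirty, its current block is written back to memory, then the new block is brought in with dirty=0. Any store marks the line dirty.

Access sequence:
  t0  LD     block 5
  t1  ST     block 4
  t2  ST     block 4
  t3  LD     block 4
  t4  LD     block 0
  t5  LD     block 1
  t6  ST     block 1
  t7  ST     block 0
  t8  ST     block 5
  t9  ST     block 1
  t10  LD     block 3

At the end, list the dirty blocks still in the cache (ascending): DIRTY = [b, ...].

0: R B5 -> L1 miss  d=-]
1: W B4 -> L0 miss  d=D]
2: W B4 -> L0 hit  d=D]
3: R B4 -> L0 hit  d=D]
4: R B0 -> L0 miss wb->B4  d=-]
5: R B1 -> L1 miss  d=-]
6: W B1 -> L1 hit  d=D]
7: W B0 -> L0 hit  d=D]
8: W B5 -> L1 miss wb->B1  d=D]
9: W B1 -> L1 miss wb->B5  d=D]
10: R B3 -> L1 miss wb->B1  d=-]

DIRTY = [0]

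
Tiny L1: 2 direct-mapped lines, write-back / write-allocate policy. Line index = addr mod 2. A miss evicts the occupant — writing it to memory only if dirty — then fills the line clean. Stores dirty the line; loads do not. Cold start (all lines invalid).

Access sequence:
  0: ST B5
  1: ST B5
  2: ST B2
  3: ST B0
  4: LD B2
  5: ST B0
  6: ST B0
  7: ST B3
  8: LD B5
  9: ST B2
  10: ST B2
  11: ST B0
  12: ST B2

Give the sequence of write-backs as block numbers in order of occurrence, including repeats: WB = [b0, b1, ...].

  0 | W B5 → L1 miss [D]
  1 | W B5 → L1 hit [D]
  2 | W B2 → L0 miss [D]
  3 | W B0 → L0 miss wb→B2 [D]
  4 | R B2 → L0 miss wb→B0 [-]
  5 | W B0 → L0 miss [D]
  6 | W B0 → L0 hit [D]
  7 | W B3 → L1 miss wb→B5 [D]
  8 | R B5 → L1 miss wb→B3 [-]
  9 | W B2 → L0 miss wb→B0 [D]
  10 | W B2 → L0 hit [D]
  11 | W B0 → L0 miss wb→B2 [D]
  12 | W B2 → L0 miss wb→B0 [D]

WB = [2, 0, 5, 3, 0, 2, 0]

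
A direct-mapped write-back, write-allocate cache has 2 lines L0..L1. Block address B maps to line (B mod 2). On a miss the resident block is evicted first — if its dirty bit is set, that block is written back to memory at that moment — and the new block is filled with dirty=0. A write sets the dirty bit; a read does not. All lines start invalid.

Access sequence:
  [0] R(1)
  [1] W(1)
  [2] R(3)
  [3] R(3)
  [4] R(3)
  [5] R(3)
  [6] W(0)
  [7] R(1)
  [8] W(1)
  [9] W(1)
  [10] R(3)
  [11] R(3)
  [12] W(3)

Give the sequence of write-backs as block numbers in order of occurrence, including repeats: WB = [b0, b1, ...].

WB = [1, 1]

  0 | R B1 → L1 miss [-]
  1 | W B1 → L1 hit [D]
  2 | R B3 → L1 miss wb→B1 [-]
  3 | R B3 → L1 hit [-]
  4 | R B3 → L1 hit [-]
  5 | R B3 → L1 hit [-]
  6 | W B0 → L0 miss [D]
  7 | R B1 → L1 miss [-]
  8 | W B1 → L1 hit [D]
  9 | W B1 → L1 hit [D]
  10 | R B3 → L1 miss wb→B1 [-]
  11 | R B3 → L1 hit [-]
  12 | W B3 → L1 hit [D]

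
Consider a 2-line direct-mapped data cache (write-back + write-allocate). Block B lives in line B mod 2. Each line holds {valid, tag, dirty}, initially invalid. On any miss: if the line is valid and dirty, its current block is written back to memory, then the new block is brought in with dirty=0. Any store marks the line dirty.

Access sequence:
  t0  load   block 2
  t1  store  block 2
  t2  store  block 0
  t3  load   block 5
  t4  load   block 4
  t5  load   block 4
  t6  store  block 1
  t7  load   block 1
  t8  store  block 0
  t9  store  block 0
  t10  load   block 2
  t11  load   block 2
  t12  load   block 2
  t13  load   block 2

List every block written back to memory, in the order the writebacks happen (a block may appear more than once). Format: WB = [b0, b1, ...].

  0 | R B2 → L0 miss [-]
  1 | W B2 → L0 hit [D]
  2 | W B0 → L0 miss wb→B2 [D]
  3 | R B5 → L1 miss [-]
  4 | R B4 → L0 miss wb→B0 [-]
  5 | R B4 → L0 hit [-]
  6 | W B1 → L1 miss [D]
  7 | R B1 → L1 hit [D]
  8 | W B0 → L0 miss [D]
  9 | W B0 → L0 hit [D]
  10 | R B2 → L0 miss wb→B0 [-]
  11 | R B2 → L0 hit [-]
  12 | R B2 → L0 hit [-]
  13 | R B2 → L0 hit [-]

WB = [2, 0, 0]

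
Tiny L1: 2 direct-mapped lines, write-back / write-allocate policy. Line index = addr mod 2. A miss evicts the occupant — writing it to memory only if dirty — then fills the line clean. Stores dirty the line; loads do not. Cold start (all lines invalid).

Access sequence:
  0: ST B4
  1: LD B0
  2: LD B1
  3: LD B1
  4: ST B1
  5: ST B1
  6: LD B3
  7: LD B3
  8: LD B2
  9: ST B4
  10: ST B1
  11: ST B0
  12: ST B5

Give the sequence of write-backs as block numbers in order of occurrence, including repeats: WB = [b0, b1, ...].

WB = [4, 1, 4, 1]

  0 | W B4 → L0 miss [D]
  1 | R B0 → L0 miss wb→B4 [-]
  2 | R B1 → L1 miss [-]
  3 | R B1 → L1 hit [-]
  4 | W B1 → L1 hit [D]
  5 | W B1 → L1 hit [D]
  6 | R B3 → L1 miss wb→B1 [-]
  7 | R B3 → L1 hit [-]
  8 | R B2 → L0 miss [-]
  9 | W B4 → L0 miss [D]
  10 | W B1 → L1 miss [D]
  11 | W B0 → L0 miss wb→B4 [D]
  12 | W B5 → L1 miss wb→B1 [D]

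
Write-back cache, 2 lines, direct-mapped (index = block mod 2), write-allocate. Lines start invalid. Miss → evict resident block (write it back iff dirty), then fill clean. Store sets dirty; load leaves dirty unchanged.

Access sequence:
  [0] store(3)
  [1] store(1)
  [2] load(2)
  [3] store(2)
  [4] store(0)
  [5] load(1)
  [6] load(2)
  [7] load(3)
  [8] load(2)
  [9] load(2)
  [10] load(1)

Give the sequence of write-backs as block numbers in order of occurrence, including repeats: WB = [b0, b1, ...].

0: W B3 → L1 miss [D]
1: W B1 → L1 miss wb→B3 [D]
2: R B2 → L0 miss [-]
3: W B2 → L0 hit [D]
4: W B0 → L0 miss wb→B2 [D]
5: R B1 → L1 hit [D]
6: R B2 → L0 miss wb→B0 [-]
7: R B3 → L1 miss wb→B1 [-]
8: R B2 → L0 hit [-]
9: R B2 → L0 hit [-]
10: R B1 → L1 miss [-]

WB = [3, 2, 0, 1]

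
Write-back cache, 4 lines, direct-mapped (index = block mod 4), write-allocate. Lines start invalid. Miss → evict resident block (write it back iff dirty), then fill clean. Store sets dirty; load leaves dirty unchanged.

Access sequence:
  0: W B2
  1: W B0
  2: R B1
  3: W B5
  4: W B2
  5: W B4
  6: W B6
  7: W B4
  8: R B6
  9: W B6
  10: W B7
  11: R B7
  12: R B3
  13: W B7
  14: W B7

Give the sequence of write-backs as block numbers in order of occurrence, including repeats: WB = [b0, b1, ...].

0: W B2 -> L2 miss  d=D]
1: W B0 -> L0 miss  d=D]
2: R B1 -> L1 miss  d=-]
3: W B5 -> L1 miss  d=D]
4: W B2 -> L2 hit  d=D]
5: W B4 -> L0 miss wb->B0  d=D]
6: W B6 -> L2 miss wb->B2  d=D]
7: W B4 -> L0 hit  d=D]
8: R B6 -> L2 hit  d=D]
9: W B6 -> L2 hit  d=D]
10: W B7 -> L3 miss  d=D]
11: R B7 -> L3 hit  d=D]
12: R B3 -> L3 miss wb->B7  d=-]
13: W B7 -> L3 miss  d=D]
14: W B7 -> L3 hit  d=D]

WB = [0, 2, 7]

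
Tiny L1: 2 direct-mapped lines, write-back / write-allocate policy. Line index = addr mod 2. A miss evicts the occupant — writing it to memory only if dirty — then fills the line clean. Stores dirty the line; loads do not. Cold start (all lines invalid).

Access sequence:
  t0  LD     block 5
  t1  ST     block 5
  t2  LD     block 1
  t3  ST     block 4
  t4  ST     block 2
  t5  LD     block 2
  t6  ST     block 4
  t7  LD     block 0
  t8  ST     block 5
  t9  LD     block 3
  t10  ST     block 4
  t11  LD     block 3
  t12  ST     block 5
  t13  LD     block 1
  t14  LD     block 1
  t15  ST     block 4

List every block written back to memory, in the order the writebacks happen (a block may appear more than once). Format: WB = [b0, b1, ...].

0: R B5 -> L1 miss  d=-]
1: W B5 -> L1 hit  d=D]
2: R B1 -> L1 miss wb->B5  d=-]
3: W B4 -> L0 miss  d=D]
4: W B2 -> L0 miss wb->B4  d=D]
5: R B2 -> L0 hit  d=D]
6: W B4 -> L0 miss wb->B2  d=D]
7: R B0 -> L0 miss wb->B4  d=-]
8: W B5 -> L1 miss  d=D]
9: R B3 -> L1 miss wb->B5  d=-]
10: W B4 -> L0 miss  d=D]
11: R B3 -> L1 hit  d=-]
12: W B5 -> L1 miss  d=D]
13: R B1 -> L1 miss wb->B5  d=-]
14: R B1 -> L1 hit  d=-]
15: W B4 -> L0 hit  d=D]

WB = [5, 4, 2, 4, 5, 5]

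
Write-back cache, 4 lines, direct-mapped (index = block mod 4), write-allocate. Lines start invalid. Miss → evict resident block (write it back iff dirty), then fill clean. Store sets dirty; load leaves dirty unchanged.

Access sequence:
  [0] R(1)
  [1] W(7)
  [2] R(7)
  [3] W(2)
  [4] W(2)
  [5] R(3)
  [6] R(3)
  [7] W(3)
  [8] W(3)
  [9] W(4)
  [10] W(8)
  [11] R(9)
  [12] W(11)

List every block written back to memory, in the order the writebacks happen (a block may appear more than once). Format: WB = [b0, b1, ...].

WB = [7, 4, 3]

0: R B1 → L1 miss [-]
1: W B7 → L3 miss [D]
2: R B7 → L3 hit [D]
3: W B2 → L2 miss [D]
4: W B2 → L2 hit [D]
5: R B3 → L3 miss wb→B7 [-]
6: R B3 → L3 hit [-]
7: W B3 → L3 hit [D]
8: W B3 → L3 hit [D]
9: W B4 → L0 miss [D]
10: W B8 → L0 miss wb→B4 [D]
11: R B9 → L1 miss [-]
12: W B11 → L3 miss wb→B3 [D]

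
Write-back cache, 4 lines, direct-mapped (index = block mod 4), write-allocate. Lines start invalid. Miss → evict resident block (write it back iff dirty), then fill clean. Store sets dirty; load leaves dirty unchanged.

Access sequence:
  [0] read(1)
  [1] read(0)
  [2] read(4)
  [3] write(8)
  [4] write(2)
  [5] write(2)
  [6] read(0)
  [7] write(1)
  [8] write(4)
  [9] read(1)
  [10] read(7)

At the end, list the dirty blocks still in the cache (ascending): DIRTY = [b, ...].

DIRTY = [1, 2, 4]

0: R B1 → L1 miss [-]
1: R B0 → L0 miss [-]
2: R B4 → L0 miss [-]
3: W B8 → L0 miss [D]
4: W B2 → L2 miss [D]
5: W B2 → L2 hit [D]
6: R B0 → L0 miss wb→B8 [-]
7: W B1 → L1 hit [D]
8: W B4 → L0 miss [D]
9: R B1 → L1 hit [D]
10: R B7 → L3 miss [-]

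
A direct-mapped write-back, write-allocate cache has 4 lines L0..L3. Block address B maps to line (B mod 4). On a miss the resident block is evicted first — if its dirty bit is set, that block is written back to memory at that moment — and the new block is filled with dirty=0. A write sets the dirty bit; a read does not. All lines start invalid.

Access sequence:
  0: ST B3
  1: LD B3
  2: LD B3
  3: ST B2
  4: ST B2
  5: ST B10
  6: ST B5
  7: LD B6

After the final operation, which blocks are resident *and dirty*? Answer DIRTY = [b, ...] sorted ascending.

DIRTY = [3, 5]

  0 | W B3 → L3 miss [D]
  1 | R B3 → L3 hit [D]
  2 | R B3 → L3 hit [D]
  3 | W B2 → L2 miss [D]
  4 | W B2 → L2 hit [D]
  5 | W B10 → L2 miss wb→B2 [D]
  6 | W B5 → L1 miss [D]
  7 | R B6 → L2 miss wb→B10 [-]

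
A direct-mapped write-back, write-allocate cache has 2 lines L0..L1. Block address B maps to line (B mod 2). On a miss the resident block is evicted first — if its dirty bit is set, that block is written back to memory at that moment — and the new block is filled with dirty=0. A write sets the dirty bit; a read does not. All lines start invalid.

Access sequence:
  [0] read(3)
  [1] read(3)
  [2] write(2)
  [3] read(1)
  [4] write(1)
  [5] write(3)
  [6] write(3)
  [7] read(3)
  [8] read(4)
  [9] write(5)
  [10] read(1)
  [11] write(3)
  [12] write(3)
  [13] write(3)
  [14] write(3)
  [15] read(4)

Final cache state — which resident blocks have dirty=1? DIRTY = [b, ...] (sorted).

DIRTY = [3]

  0 | R B3 → L1 miss [-]
  1 | R B3 → L1 hit [-]
  2 | W B2 → L0 miss [D]
  3 | R B1 → L1 miss [-]
  4 | W B1 → L1 hit [D]
  5 | W B3 → L1 miss wb→B1 [D]
  6 | W B3 → L1 hit [D]
  7 | R B3 → L1 hit [D]
  8 | R B4 → L0 miss wb→B2 [-]
  9 | W B5 → L1 miss wb→B3 [D]
  10 | R B1 → L1 miss wb→B5 [-]
  11 | W B3 → L1 miss [D]
  12 | W B3 → L1 hit [D]
  13 | W B3 → L1 hit [D]
  14 | W B3 → L1 hit [D]
  15 | R B4 → L0 hit [-]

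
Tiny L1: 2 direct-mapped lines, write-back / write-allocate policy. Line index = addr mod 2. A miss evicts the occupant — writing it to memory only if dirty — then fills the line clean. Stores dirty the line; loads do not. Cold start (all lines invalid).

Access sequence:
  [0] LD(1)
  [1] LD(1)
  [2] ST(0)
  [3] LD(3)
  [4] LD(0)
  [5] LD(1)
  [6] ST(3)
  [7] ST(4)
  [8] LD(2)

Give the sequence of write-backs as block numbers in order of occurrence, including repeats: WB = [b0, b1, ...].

  0 | R B1 → L1 miss [-]
  1 | R B1 → L1 hit [-]
  2 | W B0 → L0 miss [D]
  3 | R B3 → L1 miss [-]
  4 | R B0 → L0 hit [D]
  5 | R B1 → L1 miss [-]
  6 | W B3 → L1 miss [D]
  7 | W B4 → L0 miss wb→B0 [D]
  8 | R B2 → L0 miss wb→B4 [-]

WB = [0, 4]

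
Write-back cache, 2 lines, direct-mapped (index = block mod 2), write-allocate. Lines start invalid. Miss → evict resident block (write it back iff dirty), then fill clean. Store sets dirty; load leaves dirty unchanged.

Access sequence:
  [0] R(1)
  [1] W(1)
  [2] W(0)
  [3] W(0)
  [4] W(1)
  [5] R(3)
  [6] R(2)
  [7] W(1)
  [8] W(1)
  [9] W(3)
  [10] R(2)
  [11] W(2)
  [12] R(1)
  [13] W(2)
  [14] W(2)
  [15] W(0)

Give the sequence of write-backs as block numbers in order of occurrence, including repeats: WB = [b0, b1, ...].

WB = [1, 0, 1, 3, 2]

0: R B1 -> L1 miss  d=-]
1: W B1 -> L1 hit  d=D]
2: W B0 -> L0 miss  d=D]
3: W B0 -> L0 hit  d=D]
4: W B1 -> L1 hit  d=D]
5: R B3 -> L1 miss wb->B1  d=-]
6: R B2 -> L0 miss wb->B0  d=-]
7: W B1 -> L1 miss  d=D]
8: W B1 -> L1 hit  d=D]
9: W B3 -> L1 miss wb->B1  d=D]
10: R B2 -> L0 hit  d=-]
11: W B2 -> L0 hit  d=D]
12: R B1 -> L1 miss wb->B3  d=-]
13: W B2 -> L0 hit  d=D]
14: W B2 -> L0 hit  d=D]
15: W B0 -> L0 miss wb->B2  d=D]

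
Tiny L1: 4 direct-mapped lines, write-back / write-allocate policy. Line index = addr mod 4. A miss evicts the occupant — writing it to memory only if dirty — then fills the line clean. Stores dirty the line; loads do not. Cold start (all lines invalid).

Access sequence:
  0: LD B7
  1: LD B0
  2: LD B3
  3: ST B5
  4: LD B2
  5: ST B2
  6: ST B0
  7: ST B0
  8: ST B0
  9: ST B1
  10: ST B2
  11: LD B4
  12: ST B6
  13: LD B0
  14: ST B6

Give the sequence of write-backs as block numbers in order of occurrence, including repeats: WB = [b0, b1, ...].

WB = [5, 0, 2]

0: R B7 -> L3 miss  d=-]
1: R B0 -> L0 miss  d=-]
2: R B3 -> L3 miss  d=-]
3: W B5 -> L1 miss  d=D]
4: R B2 -> L2 miss  d=-]
5: W B2 -> L2 hit  d=D]
6: W B0 -> L0 hit  d=D]
7: W B0 -> L0 hit  d=D]
8: W B0 -> L0 hit  d=D]
9: W B1 -> L1 miss wb->B5  d=D]
10: W B2 -> L2 hit  d=D]
11: R B4 -> L0 miss wb->B0  d=-]
12: W B6 -> L2 miss wb->B2  d=D]
13: R B0 -> L0 miss  d=-]
14: W B6 -> L2 hit  d=D]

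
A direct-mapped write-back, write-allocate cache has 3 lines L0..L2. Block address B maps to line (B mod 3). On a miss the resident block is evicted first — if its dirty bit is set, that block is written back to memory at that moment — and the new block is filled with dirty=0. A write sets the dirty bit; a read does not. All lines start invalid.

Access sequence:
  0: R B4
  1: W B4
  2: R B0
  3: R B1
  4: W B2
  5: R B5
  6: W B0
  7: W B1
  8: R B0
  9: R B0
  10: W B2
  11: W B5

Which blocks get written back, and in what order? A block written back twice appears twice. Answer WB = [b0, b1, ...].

WB = [4, 2, 2]

0: R B4 -> L1 miss  d=-]
1: W B4 -> L1 hit  d=D]
2: R B0 -> L0 miss  d=-]
3: R B1 -> L1 miss wb->B4  d=-]
4: W B2 -> L2 miss  d=D]
5: R B5 -> L2 miss wb->B2  d=-]
6: W B0 -> L0 hit  d=D]
7: W B1 -> L1 hit  d=D]
8: R B0 -> L0 hit  d=D]
9: R B0 -> L0 hit  d=D]
10: W B2 -> L2 miss  d=D]
11: W B5 -> L2 miss wb->B2  d=D]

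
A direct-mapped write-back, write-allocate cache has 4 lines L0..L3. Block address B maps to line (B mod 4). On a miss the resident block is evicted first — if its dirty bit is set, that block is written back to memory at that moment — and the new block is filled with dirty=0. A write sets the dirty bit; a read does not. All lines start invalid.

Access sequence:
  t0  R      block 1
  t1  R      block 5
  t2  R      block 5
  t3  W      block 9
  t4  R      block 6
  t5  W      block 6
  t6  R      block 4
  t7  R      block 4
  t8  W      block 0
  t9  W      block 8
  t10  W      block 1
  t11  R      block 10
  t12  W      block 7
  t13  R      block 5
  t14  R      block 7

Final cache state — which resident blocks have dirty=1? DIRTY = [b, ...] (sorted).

DIRTY = [7, 8]

  0 | R B1 → L1 miss [-]
  1 | R B5 → L1 miss [-]
  2 | R B5 → L1 hit [-]
  3 | W B9 → L1 miss [D]
  4 | R B6 → L2 miss [-]
  5 | W B6 → L2 hit [D]
  6 | R B4 → L0 miss [-]
  7 | R B4 → L0 hit [-]
  8 | W B0 → L0 miss [D]
  9 | W B8 → L0 miss wb→B0 [D]
  10 | W B1 → L1 miss wb→B9 [D]
  11 | R B10 → L2 miss wb→B6 [-]
  12 | W B7 → L3 miss [D]
  13 | R B5 → L1 miss wb→B1 [-]
  14 | R B7 → L3 hit [D]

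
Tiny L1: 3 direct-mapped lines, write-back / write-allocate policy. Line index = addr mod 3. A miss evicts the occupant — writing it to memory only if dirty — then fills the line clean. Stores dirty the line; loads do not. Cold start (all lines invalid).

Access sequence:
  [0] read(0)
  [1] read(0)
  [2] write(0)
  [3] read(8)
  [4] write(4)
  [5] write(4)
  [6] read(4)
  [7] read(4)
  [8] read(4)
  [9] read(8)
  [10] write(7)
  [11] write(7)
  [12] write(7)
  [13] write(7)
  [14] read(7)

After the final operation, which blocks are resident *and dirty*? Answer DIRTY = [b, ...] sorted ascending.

DIRTY = [0, 7]

0: R B0 -> L0 miss  d=-]
1: R B0 -> L0 hit  d=-]
2: W B0 -> L0 hit  d=D]
3: R B8 -> L2 miss  d=-]
4: W B4 -> L1 miss  d=D]
5: W B4 -> L1 hit  d=D]
6: R B4 -> L1 hit  d=D]
7: R B4 -> L1 hit  d=D]
8: R B4 -> L1 hit  d=D]
9: R B8 -> L2 hit  d=-]
10: W B7 -> L1 miss wb->B4  d=D]
11: W B7 -> L1 hit  d=D]
12: W B7 -> L1 hit  d=D]
13: W B7 -> L1 hit  d=D]
14: R B7 -> L1 hit  d=D]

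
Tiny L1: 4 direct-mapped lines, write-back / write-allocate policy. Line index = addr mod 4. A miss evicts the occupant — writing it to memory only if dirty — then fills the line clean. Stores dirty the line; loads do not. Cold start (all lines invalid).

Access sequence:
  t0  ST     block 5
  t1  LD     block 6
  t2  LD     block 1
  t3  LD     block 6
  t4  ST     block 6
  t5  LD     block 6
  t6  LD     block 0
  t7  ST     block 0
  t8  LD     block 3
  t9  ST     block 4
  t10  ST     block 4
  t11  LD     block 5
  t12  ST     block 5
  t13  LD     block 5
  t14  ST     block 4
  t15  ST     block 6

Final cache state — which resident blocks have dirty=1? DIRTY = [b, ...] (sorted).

DIRTY = [4, 5, 6]

  0 | W B5 → L1 miss [D]
  1 | R B6 → L2 miss [-]
  2 | R B1 → L1 miss wb→B5 [-]
  3 | R B6 → L2 hit [-]
  4 | W B6 → L2 hit [D]
  5 | R B6 → L2 hit [D]
  6 | R B0 → L0 miss [-]
  7 | W B0 → L0 hit [D]
  8 | R B3 → L3 miss [-]
  9 | W B4 → L0 miss wb→B0 [D]
  10 | W B4 → L0 hit [D]
  11 | R B5 → L1 miss [-]
  12 | W B5 → L1 hit [D]
  13 | R B5 → L1 hit [D]
  14 | W B4 → L0 hit [D]
  15 | W B6 → L2 hit [D]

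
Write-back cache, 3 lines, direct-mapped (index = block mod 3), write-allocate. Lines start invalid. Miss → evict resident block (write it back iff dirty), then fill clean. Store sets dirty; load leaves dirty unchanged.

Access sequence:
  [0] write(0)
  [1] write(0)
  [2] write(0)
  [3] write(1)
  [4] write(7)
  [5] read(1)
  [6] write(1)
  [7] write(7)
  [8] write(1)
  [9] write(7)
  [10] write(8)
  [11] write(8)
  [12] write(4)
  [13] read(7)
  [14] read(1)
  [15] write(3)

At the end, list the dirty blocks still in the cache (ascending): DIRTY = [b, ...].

  0 | W B0 → L0 miss [D]
  1 | W B0 → L0 hit [D]
  2 | W B0 → L0 hit [D]
  3 | W B1 → L1 miss [D]
  4 | W B7 → L1 miss wb→B1 [D]
  5 | R B1 → L1 miss wb→B7 [-]
  6 | W B1 → L1 hit [D]
  7 | W B7 → L1 miss wb→B1 [D]
  8 | W B1 → L1 miss wb→B7 [D]
  9 | W B7 → L1 miss wb→B1 [D]
  10 | W B8 → L2 miss [D]
  11 | W B8 → L2 hit [D]
  12 | W B4 → L1 miss wb→B7 [D]
  13 | R B7 → L1 miss wb→B4 [-]
  14 | R B1 → L1 miss [-]
  15 | W B3 → L0 miss wb→B0 [D]

DIRTY = [3, 8]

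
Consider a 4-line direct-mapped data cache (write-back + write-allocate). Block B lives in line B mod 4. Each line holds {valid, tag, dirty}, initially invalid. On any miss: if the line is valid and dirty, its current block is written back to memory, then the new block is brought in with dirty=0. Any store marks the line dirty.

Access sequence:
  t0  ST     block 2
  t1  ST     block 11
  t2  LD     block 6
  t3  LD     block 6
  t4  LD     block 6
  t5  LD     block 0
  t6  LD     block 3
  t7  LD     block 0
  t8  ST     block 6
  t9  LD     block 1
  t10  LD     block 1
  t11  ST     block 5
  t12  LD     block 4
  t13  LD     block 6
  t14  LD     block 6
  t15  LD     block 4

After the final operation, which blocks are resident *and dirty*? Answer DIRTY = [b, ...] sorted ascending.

DIRTY = [5, 6]

  0 | W B2 → L2 miss [D]
  1 | W B11 → L3 miss [D]
  2 | R B6 → L2 miss wb→B2 [-]
  3 | R B6 → L2 hit [-]
  4 | R B6 → L2 hit [-]
  5 | R B0 → L0 miss [-]
  6 | R B3 → L3 miss wb→B11 [-]
  7 | R B0 → L0 hit [-]
  8 | W B6 → L2 hit [D]
  9 | R B1 → L1 miss [-]
  10 | R B1 → L1 hit [-]
  11 | W B5 → L1 miss [D]
  12 | R B4 → L0 miss [-]
  13 | R B6 → L2 hit [D]
  14 | R B6 → L2 hit [D]
  15 | R B4 → L0 hit [-]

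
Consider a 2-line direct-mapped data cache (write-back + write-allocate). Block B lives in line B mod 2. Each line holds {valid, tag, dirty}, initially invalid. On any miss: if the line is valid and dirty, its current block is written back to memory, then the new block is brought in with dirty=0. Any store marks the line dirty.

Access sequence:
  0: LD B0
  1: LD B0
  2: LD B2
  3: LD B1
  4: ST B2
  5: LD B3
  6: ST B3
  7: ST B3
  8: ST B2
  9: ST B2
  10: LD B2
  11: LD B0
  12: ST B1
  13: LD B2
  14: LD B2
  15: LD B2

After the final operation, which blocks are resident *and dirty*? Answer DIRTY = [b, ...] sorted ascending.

DIRTY = [1]

0: R B0 → L0 miss [-]
1: R B0 → L0 hit [-]
2: R B2 → L0 miss [-]
3: R B1 → L1 miss [-]
4: W B2 → L0 hit [D]
5: R B3 → L1 miss [-]
6: W B3 → L1 hit [D]
7: W B3 → L1 hit [D]
8: W B2 → L0 hit [D]
9: W B2 → L0 hit [D]
10: R B2 → L0 hit [D]
11: R B0 → L0 miss wb→B2 [-]
12: W B1 → L1 miss wb→B3 [D]
13: R B2 → L0 miss [-]
14: R B2 → L0 hit [-]
15: R B2 → L0 hit [-]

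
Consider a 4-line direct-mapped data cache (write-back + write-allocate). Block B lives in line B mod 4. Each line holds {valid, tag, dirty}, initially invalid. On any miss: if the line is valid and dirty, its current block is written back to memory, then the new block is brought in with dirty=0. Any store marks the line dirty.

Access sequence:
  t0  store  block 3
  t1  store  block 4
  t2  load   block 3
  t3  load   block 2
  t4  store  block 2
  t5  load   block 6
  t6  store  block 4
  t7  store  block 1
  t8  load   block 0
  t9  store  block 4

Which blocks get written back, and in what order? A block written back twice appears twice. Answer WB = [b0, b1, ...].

0: W B3 -> L3 miss  d=D]
1: W B4 -> L0 miss  d=D]
2: R B3 -> L3 hit  d=D]
3: R B2 -> L2 miss  d=-]
4: W B2 -> L2 hit  d=D]
5: R B6 -> L2 miss wb->B2  d=-]
6: W B4 -> L0 hit  d=D]
7: W B1 -> L1 miss  d=D]
8: R B0 -> L0 miss wb->B4  d=-]
9: W B4 -> L0 miss  d=D]

WB = [2, 4]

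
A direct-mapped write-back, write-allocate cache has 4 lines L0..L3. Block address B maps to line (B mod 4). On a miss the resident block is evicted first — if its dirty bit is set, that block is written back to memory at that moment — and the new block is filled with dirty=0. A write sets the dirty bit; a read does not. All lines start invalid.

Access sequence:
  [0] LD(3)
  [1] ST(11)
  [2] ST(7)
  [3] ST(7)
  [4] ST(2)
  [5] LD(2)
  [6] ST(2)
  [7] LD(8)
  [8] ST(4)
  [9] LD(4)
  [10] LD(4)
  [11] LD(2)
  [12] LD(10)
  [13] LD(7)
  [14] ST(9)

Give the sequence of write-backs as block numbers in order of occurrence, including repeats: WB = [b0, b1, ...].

WB = [11, 2]

0: R B3 → L3 miss [-]
1: W B11 → L3 miss [D]
2: W B7 → L3 miss wb→B11 [D]
3: W B7 → L3 hit [D]
4: W B2 → L2 miss [D]
5: R B2 → L2 hit [D]
6: W B2 → L2 hit [D]
7: R B8 → L0 miss [-]
8: W B4 → L0 miss [D]
9: R B4 → L0 hit [D]
10: R B4 → L0 hit [D]
11: R B2 → L2 hit [D]
12: R B10 → L2 miss wb→B2 [-]
13: R B7 → L3 hit [D]
14: W B9 → L1 miss [D]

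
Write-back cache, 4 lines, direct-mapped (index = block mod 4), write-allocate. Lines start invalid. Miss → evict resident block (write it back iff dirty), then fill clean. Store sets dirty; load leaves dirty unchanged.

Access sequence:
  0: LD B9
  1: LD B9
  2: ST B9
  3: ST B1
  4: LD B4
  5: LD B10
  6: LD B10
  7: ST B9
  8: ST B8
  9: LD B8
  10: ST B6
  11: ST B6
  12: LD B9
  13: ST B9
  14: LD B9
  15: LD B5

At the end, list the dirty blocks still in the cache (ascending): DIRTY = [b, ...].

DIRTY = [6, 8]

0: R B9 → L1 miss [-]
1: R B9 → L1 hit [-]
2: W B9 → L1 hit [D]
3: W B1 → L1 miss wb→B9 [D]
4: R B4 → L0 miss [-]
5: R B10 → L2 miss [-]
6: R B10 → L2 hit [-]
7: W B9 → L1 miss wb→B1 [D]
8: W B8 → L0 miss [D]
9: R B8 → L0 hit [D]
10: W B6 → L2 miss [D]
11: W B6 → L2 hit [D]
12: R B9 → L1 hit [D]
13: W B9 → L1 hit [D]
14: R B9 → L1 hit [D]
15: R B5 → L1 miss wb→B9 [-]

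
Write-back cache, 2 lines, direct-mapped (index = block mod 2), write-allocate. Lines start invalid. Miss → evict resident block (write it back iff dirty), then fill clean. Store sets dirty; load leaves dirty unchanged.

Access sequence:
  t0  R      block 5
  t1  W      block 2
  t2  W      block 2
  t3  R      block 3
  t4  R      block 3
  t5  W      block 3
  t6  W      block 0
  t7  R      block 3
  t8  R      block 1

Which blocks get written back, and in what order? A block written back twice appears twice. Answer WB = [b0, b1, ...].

WB = [2, 3]

0: R B5 → L1 miss [-]
1: W B2 → L0 miss [D]
2: W B2 → L0 hit [D]
3: R B3 → L1 miss [-]
4: R B3 → L1 hit [-]
5: W B3 → L1 hit [D]
6: W B0 → L0 miss wb→B2 [D]
7: R B3 → L1 hit [D]
8: R B1 → L1 miss wb→B3 [-]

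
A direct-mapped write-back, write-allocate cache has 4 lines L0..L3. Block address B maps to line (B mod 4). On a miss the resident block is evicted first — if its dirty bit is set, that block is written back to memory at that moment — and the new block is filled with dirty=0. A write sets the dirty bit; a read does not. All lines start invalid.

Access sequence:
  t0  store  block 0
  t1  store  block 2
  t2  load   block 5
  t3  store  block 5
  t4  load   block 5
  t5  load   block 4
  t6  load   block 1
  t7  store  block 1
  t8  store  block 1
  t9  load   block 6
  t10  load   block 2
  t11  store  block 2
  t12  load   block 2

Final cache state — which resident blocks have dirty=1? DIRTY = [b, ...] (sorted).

DIRTY = [1, 2]

0: W B0 → L0 miss [D]
1: W B2 → L2 miss [D]
2: R B5 → L1 miss [-]
3: W B5 → L1 hit [D]
4: R B5 → L1 hit [D]
5: R B4 → L0 miss wb→B0 [-]
6: R B1 → L1 miss wb→B5 [-]
7: W B1 → L1 hit [D]
8: W B1 → L1 hit [D]
9: R B6 → L2 miss wb→B2 [-]
10: R B2 → L2 miss [-]
11: W B2 → L2 hit [D]
12: R B2 → L2 hit [D]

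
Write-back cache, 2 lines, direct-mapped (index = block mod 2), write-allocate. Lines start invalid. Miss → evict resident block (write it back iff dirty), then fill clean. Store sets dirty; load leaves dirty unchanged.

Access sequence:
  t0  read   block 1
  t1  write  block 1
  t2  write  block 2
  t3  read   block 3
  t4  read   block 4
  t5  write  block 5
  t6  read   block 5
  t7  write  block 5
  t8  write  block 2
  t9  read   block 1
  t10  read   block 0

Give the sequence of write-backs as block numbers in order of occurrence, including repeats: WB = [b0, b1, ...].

  0 | R B1 → L1 miss [-]
  1 | W B1 → L1 hit [D]
  2 | W B2 → L0 miss [D]
  3 | R B3 → L1 miss wb→B1 [-]
  4 | R B4 → L0 miss wb→B2 [-]
  5 | W B5 → L1 miss [D]
  6 | R B5 → L1 hit [D]
  7 | W B5 → L1 hit [D]
  8 | W B2 → L0 miss [D]
  9 | R B1 → L1 miss wb→B5 [-]
  10 | R B0 → L0 miss wb→B2 [-]

WB = [1, 2, 5, 2]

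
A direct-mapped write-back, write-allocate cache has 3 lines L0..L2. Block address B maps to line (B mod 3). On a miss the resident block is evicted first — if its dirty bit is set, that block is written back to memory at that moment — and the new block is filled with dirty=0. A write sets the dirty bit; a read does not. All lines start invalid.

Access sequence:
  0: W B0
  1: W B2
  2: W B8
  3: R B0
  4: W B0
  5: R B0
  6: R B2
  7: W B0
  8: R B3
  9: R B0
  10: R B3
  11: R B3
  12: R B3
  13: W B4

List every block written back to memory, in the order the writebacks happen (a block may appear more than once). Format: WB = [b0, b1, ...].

WB = [2, 8, 0]

0: W B0 -> L0 miss  d=D]
1: W B2 -> L2 miss  d=D]
2: W B8 -> L2 miss wb->B2  d=D]
3: R B0 -> L0 hit  d=D]
4: W B0 -> L0 hit  d=D]
5: R B0 -> L0 hit  d=D]
6: R B2 -> L2 miss wb->B8  d=-]
7: W B0 -> L0 hit  d=D]
8: R B3 -> L0 miss wb->B0  d=-]
9: R B0 -> L0 miss  d=-]
10: R B3 -> L0 miss  d=-]
11: R B3 -> L0 hit  d=-]
12: R B3 -> L0 hit  d=-]
13: W B4 -> L1 miss  d=D]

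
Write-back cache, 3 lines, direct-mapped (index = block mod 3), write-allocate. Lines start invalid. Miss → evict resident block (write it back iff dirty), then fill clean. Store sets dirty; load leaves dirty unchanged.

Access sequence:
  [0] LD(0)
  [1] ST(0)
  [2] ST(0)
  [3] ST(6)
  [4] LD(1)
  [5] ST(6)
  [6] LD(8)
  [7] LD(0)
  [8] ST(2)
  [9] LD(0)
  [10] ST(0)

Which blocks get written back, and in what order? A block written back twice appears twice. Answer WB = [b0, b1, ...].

WB = [0, 6]

  0 | R B0 → L0 miss [-]
  1 | W B0 → L0 hit [D]
  2 | W B0 → L0 hit [D]
  3 | W B6 → L0 miss wb→B0 [D]
  4 | R B1 → L1 miss [-]
  5 | W B6 → L0 hit [D]
  6 | R B8 → L2 miss [-]
  7 | R B0 → L0 miss wb→B6 [-]
  8 | W B2 → L2 miss [D]
  9 | R B0 → L0 hit [-]
  10 | W B0 → L0 hit [D]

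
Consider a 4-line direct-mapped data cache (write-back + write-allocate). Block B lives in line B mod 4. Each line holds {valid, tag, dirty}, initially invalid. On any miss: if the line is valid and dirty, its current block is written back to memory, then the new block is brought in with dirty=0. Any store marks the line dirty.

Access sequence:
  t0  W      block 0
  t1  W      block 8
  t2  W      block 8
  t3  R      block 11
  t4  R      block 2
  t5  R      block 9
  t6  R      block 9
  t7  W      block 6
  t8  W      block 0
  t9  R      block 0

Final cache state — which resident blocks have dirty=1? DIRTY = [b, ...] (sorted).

DIRTY = [0, 6]

0: W B0 → L0 miss [D]
1: W B8 → L0 miss wb→B0 [D]
2: W B8 → L0 hit [D]
3: R B11 → L3 miss [-]
4: R B2 → L2 miss [-]
5: R B9 → L1 miss [-]
6: R B9 → L1 hit [-]
7: W B6 → L2 miss [D]
8: W B0 → L0 miss wb→B8 [D]
9: R B0 → L0 hit [D]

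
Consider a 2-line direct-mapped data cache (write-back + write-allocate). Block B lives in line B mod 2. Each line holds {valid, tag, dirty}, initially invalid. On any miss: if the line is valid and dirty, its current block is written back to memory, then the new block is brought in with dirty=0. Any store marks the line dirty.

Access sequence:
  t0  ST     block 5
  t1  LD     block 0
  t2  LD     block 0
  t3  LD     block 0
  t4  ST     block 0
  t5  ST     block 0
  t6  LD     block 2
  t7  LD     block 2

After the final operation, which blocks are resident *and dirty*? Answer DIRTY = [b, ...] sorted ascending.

0: W B5 → L1 miss [D]
1: R B0 → L0 miss [-]
2: R B0 → L0 hit [-]
3: R B0 → L0 hit [-]
4: W B0 → L0 hit [D]
5: W B0 → L0 hit [D]
6: R B2 → L0 miss wb→B0 [-]
7: R B2 → L0 hit [-]

DIRTY = [5]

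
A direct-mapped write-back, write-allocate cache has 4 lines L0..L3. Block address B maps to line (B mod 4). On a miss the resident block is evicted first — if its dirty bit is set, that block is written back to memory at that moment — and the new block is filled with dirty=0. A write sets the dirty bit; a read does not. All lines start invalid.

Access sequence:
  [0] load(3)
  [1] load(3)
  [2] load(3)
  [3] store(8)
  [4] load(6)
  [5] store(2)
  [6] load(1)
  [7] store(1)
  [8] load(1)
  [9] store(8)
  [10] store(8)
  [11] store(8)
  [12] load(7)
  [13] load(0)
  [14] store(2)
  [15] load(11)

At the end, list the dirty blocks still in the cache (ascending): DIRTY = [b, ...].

DIRTY = [1, 2]

  0 | R B3 → L3 miss [-]
  1 | R B3 → L3 hit [-]
  2 | R B3 → L3 hit [-]
  3 | W B8 → L0 miss [D]
  4 | R B6 → L2 miss [-]
  5 | W B2 → L2 miss [D]
  6 | R B1 → L1 miss [-]
  7 | W B1 → L1 hit [D]
  8 | R B1 → L1 hit [D]
  9 | W B8 → L0 hit [D]
  10 | W B8 → L0 hit [D]
  11 | W B8 → L0 hit [D]
  12 | R B7 → L3 miss [-]
  13 | R B0 → L0 miss wb→B8 [-]
  14 | W B2 → L2 hit [D]
  15 | R B11 → L3 miss [-]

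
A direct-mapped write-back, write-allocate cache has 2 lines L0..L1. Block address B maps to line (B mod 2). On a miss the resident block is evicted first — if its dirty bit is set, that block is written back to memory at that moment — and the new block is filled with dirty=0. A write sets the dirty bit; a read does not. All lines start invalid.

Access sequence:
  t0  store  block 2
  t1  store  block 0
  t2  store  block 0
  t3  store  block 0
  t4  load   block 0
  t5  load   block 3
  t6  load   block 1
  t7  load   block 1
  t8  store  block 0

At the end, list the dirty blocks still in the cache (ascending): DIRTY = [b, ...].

0: W B2 -> L0 miss  d=D]
1: W B0 -> L0 miss wb->B2  d=D]
2: W B0 -> L0 hit  d=D]
3: W B0 -> L0 hit  d=D]
4: R B0 -> L0 hit  d=D]
5: R B3 -> L1 miss  d=-]
6: R B1 -> L1 miss  d=-]
7: R B1 -> L1 hit  d=-]
8: W B0 -> L0 hit  d=D]

DIRTY = [0]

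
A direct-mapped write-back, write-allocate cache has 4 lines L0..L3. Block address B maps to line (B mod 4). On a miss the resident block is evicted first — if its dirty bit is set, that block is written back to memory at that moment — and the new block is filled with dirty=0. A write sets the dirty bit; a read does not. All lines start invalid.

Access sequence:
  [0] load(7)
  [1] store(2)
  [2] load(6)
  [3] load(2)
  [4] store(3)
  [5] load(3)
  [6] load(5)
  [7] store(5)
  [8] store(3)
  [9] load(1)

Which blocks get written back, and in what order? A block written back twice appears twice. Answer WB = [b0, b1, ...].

WB = [2, 5]

0: R B7 → L3 miss [-]
1: W B2 → L2 miss [D]
2: R B6 → L2 miss wb→B2 [-]
3: R B2 → L2 miss [-]
4: W B3 → L3 miss [D]
5: R B3 → L3 hit [D]
6: R B5 → L1 miss [-]
7: W B5 → L1 hit [D]
8: W B3 → L3 hit [D]
9: R B1 → L1 miss wb→B5 [-]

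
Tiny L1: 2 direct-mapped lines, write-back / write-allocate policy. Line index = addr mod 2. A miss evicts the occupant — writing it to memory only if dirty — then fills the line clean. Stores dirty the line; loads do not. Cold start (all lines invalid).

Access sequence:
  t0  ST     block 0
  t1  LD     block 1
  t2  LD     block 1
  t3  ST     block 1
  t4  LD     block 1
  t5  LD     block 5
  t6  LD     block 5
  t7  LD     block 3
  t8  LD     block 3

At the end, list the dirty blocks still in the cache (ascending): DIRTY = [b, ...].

DIRTY = [0]

0: W B0 -> L0 miss  d=D]
1: R B1 -> L1 miss  d=-]
2: R B1 -> L1 hit  d=-]
3: W B1 -> L1 hit  d=D]
4: R B1 -> L1 hit  d=D]
5: R B5 -> L1 miss wb->B1  d=-]
6: R B5 -> L1 hit  d=-]
7: R B3 -> L1 miss  d=-]
8: R B3 -> L1 hit  d=-]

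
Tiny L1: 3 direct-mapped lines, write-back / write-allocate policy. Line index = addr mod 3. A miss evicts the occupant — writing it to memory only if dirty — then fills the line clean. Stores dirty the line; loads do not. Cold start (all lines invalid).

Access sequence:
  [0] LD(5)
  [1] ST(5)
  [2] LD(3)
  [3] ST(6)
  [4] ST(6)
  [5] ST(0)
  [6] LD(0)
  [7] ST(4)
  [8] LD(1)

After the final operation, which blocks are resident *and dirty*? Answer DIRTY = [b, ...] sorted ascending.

DIRTY = [0, 5]

  0 | R B5 → L2 miss [-]
  1 | W B5 → L2 hit [D]
  2 | R B3 → L0 miss [-]
  3 | W B6 → L0 miss [D]
  4 | W B6 → L0 hit [D]
  5 | W B0 → L0 miss wb→B6 [D]
  6 | R B0 → L0 hit [D]
  7 | W B4 → L1 miss [D]
  8 | R B1 → L1 miss wb→B4 [-]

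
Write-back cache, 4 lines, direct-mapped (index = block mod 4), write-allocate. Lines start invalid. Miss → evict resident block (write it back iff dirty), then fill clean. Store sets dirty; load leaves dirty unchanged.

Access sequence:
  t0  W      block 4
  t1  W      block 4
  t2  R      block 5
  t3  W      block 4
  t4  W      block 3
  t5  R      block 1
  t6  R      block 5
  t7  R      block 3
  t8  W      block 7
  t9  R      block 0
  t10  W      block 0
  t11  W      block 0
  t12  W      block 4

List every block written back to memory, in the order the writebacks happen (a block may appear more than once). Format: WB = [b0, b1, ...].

WB = [3, 4, 0]

0: W B4 → L0 miss [D]
1: W B4 → L0 hit [D]
2: R B5 → L1 miss [-]
3: W B4 → L0 hit [D]
4: W B3 → L3 miss [D]
5: R B1 → L1 miss [-]
6: R B5 → L1 miss [-]
7: R B3 → L3 hit [D]
8: W B7 → L3 miss wb→B3 [D]
9: R B0 → L0 miss wb→B4 [-]
10: W B0 → L0 hit [D]
11: W B0 → L0 hit [D]
12: W B4 → L0 miss wb→B0 [D]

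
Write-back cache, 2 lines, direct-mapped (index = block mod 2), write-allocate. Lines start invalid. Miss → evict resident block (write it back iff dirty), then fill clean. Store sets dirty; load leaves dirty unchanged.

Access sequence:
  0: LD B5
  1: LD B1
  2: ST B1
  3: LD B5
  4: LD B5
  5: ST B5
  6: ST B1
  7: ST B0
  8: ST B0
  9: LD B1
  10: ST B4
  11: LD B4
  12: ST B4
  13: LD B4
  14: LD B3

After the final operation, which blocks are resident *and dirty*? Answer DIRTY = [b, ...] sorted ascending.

DIRTY = [4]

0: R B5 -> L1 miss  d=-]
1: R B1 -> L1 miss  d=-]
2: W B1 -> L1 hit  d=D]
3: R B5 -> L1 miss wb->B1  d=-]
4: R B5 -> L1 hit  d=-]
5: W B5 -> L1 hit  d=D]
6: W B1 -> L1 miss wb->B5  d=D]
7: W B0 -> L0 miss  d=D]
8: W B0 -> L0 hit  d=D]
9: R B1 -> L1 hit  d=D]
10: W B4 -> L0 miss wb->B0  d=D]
11: R B4 -> L0 hit  d=D]
12: W B4 -> L0 hit  d=D]
13: R B4 -> L0 hit  d=D]
14: R B3 -> L1 miss wb->B1  d=-]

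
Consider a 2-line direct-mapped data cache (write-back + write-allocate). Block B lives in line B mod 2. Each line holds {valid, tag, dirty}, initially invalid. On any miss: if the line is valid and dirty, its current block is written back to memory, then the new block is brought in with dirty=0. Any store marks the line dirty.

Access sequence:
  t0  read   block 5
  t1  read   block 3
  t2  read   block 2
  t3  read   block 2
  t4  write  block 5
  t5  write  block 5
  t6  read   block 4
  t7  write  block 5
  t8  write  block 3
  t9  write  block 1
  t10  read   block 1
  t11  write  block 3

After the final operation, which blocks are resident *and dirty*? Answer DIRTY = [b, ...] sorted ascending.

DIRTY = [3]

  0 | R B5 → L1 miss [-]
  1 | R B3 → L1 miss [-]
  2 | R B2 → L0 miss [-]
  3 | R B2 → L0 hit [-]
  4 | W B5 → L1 miss [D]
  5 | W B5 → L1 hit [D]
  6 | R B4 → L0 miss [-]
  7 | W B5 → L1 hit [D]
  8 | W B3 → L1 miss wb→B5 [D]
  9 | W B1 → L1 miss wb→B3 [D]
  10 | R B1 → L1 hit [D]
  11 | W B3 → L1 miss wb→B1 [D]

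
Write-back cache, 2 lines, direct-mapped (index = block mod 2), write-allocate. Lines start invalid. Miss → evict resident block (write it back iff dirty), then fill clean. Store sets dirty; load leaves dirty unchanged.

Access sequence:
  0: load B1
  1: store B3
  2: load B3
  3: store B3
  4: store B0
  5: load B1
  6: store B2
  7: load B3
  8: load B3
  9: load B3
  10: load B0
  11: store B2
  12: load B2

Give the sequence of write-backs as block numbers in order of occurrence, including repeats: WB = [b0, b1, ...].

WB = [3, 0, 2]

  0 | R B1 → L1 miss [-]
  1 | W B3 → L1 miss [D]
  2 | R B3 → L1 hit [D]
  3 | W B3 → L1 hit [D]
  4 | W B0 → L0 miss [D]
  5 | R B1 → L1 miss wb→B3 [-]
  6 | W B2 → L0 miss wb→B0 [D]
  7 | R B3 → L1 miss [-]
  8 | R B3 → L1 hit [-]
  9 | R B3 → L1 hit [-]
  10 | R B0 → L0 miss wb→B2 [-]
  11 | W B2 → L0 miss [D]
  12 | R B2 → L0 hit [D]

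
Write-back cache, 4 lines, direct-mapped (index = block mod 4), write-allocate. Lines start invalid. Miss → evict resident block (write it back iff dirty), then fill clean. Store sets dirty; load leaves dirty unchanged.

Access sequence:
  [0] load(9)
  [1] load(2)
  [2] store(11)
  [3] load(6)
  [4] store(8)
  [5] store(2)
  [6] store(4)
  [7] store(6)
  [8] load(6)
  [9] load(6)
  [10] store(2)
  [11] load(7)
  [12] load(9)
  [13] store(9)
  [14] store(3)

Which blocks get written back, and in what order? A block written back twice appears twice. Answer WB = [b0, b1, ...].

0: R B9 -> L1 miss  d=-]
1: R B2 -> L2 miss  d=-]
2: W B11 -> L3 miss  d=D]
3: R B6 -> L2 miss  d=-]
4: W B8 -> L0 miss  d=D]
5: W B2 -> L2 miss  d=D]
6: W B4 -> L0 miss wb->B8  d=D]
7: W B6 -> L2 miss wb->B2  d=D]
8: R B6 -> L2 hit  d=D]
9: R B6 -> L2 hit  d=D]
10: W B2 -> L2 miss wb->B6  d=D]
11: R B7 -> L3 miss wb->B11  d=-]
12: R B9 -> L1 hit  d=-]
13: W B9 -> L1 hit  d=D]
14: W B3 -> L3 miss  d=D]

WB = [8, 2, 6, 11]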